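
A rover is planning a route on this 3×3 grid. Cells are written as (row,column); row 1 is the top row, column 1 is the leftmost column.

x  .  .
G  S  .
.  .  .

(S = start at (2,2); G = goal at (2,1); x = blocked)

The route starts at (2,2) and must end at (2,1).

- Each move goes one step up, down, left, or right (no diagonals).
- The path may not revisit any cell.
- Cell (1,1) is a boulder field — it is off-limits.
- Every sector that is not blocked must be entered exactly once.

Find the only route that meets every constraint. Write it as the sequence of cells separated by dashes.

Need to visit all 8 open cells exactly once, starting at (2,2) and ending at (2,1).
Cell (1,2) has only two open neighbours ((2,2) and (1,3)), so the path must pass straight through it: one of those is the cell it's entered from and the other is where it exits.
Route from (2,2): up to (1,2), right to (1,3), 2× down (reaching (3,3)), 2× left (reaching (3,1)), up to (2,1) — 7 moves in all.
Check: all 8 open cells covered.

(2,2) - (1,2) - (1,3) - (2,3) - (3,3) - (3,2) - (3,1) - (2,1)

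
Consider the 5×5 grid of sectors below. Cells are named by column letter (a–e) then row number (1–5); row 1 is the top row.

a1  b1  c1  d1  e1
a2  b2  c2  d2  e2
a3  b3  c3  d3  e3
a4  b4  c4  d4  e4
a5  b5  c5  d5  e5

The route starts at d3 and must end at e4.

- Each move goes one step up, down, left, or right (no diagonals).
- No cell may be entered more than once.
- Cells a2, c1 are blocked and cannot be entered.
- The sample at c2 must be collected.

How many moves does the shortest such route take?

6

Any route passes through c2 somewhere between d3 and e4. Summing Manhattan distances along the two legs (d3 → c2 → e4) gives a lower bound of 2 + 4 = 6 moves.
A route of 6 moves achieves this: d3 → d2 → c2 → c3 → c4 → d4 → e4.
Since 6 matches the lower bound, it is optimal.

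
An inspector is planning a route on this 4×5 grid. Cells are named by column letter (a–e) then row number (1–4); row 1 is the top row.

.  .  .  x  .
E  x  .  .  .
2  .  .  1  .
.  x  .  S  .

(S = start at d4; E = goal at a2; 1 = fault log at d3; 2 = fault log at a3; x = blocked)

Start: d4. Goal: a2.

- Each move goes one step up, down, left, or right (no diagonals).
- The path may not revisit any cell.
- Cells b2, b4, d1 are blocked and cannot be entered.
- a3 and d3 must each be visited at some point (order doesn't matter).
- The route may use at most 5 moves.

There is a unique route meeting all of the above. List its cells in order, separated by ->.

d4 -> d3 -> c3 -> b3 -> a3 -> a2

The 5-move cap with required stops at a3, d3 leaves no slack for detours.
Route from d4: up 1 to d3, left 3 to a3, up 1 to a2 — 5 moves in all.
Check: all required cells visited; 5 ≤ 5 moves.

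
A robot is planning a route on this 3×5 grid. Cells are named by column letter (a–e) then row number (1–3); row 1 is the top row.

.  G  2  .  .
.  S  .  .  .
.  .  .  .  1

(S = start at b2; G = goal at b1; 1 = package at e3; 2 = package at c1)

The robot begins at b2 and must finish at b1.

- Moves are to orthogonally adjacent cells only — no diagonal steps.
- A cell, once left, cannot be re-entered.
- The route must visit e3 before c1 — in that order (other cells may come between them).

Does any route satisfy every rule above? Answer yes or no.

One route that works: b2 → b3 → c3 → d3 → e3 → e2 → e1 → d1 → c1 → b1.

yes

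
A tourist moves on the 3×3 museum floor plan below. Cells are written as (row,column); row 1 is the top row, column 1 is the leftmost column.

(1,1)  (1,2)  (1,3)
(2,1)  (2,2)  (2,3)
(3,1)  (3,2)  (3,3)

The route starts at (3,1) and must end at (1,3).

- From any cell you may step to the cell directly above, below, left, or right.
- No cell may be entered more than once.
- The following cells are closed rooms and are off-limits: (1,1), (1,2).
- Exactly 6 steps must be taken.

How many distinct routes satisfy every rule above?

Need simple routes of exactly 6 moves from (3,1) to (1,3) (Manhattan distance 4, so 1 moves are spent on a detour and 1 undoing it).
Enumerating: (3,1) (2,1) (2,2) (3,2) (3,3) (2,3) (1,3).
That gives 1 route.

1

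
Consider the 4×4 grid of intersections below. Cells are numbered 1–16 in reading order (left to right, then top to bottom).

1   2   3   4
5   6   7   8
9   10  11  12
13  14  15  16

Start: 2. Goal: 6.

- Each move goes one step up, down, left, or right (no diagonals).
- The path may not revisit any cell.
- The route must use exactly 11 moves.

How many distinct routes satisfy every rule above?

Need simple routes of exactly 11 moves from 2 to 6 (Manhattan distance 1, so 5 moves are spent on a detour and 5 undoing it).
Branch systematically from the start, pruning whenever the remaining move budget drops below the Manhattan distance to 6 or differs from it in parity. Grouping the completions by first move — via 1: 10; via 3: 25 (no valid completion starts via 6) — and summing: 10 + 25 = 35.
That gives 35 routes.

35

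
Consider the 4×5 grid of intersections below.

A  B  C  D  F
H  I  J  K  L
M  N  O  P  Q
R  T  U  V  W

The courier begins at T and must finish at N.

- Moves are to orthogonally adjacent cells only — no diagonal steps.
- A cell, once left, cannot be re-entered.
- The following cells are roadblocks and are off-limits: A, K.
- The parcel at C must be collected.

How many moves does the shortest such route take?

7

Any route passes through C somewhere between T and N. Summing Manhattan distances along the two legs (T → C → N) gives a lower bound of 4 + 3 = 7 moves.
A route of 7 moves achieves this: T → U → O → J → C → B → I → N.
Since 7 matches the lower bound, it is optimal.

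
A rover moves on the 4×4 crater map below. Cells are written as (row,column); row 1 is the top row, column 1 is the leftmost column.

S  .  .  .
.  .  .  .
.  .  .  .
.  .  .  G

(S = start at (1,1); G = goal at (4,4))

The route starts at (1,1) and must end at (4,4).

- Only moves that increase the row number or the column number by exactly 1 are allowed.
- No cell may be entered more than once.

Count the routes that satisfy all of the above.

A right/down-only route from (1,1) to (4,4) makes exactly 3 down-moves and 3 right-moves in some order.
With no other constraints that would be C(6,3) = 20 routes.
That gives 20 routes.

20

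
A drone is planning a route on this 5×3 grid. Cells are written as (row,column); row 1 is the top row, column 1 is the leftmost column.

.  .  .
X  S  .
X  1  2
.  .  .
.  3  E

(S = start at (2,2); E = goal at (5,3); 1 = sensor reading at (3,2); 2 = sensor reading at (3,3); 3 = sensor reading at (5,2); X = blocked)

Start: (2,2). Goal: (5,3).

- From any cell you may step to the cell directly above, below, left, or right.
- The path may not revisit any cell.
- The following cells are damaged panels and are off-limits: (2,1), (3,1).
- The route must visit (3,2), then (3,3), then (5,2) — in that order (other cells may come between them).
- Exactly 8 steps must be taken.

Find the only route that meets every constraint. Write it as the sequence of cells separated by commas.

The waypoints must appear in the order (3,2), (3,3), (5,2), with no cell reused.
Route from (2,2): down to (3,2), right to (3,3), down to (4,3), 2× left (reaching (4,1)), down to (5,1), 2× right (reaching (5,3)) — 8 moves in all.
Check: order respected (1 at step 1, 2 at step 2, 3 at step 7); 8 moves as required.

(2,2), (3,2), (3,3), (4,3), (4,2), (4,1), (5,1), (5,2), (5,3)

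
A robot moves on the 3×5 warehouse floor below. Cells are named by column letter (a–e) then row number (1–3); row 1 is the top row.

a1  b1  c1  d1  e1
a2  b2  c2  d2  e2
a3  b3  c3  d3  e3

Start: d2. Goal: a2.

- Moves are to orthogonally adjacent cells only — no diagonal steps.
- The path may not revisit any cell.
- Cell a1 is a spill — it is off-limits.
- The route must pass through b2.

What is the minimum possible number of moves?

Any route passes through b2 somewhere between d2 and a2. Summing Manhattan distances along the two legs (d2 → b2 → a2) gives a lower bound of 2 + 1 = 3 moves.
A route of 3 moves achieves this: d2 → c2 → b2 → a2.
Since 3 matches the lower bound, it is optimal.

3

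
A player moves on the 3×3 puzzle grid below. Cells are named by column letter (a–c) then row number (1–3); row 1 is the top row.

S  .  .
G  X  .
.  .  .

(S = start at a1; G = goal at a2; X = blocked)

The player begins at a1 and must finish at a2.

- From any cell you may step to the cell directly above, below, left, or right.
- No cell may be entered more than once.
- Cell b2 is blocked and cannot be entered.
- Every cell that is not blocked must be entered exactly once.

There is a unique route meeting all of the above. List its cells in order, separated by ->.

Need to visit all 8 open cells exactly once, starting at a1 and ending at a2.
Cell a3 has only two open neighbours (a2 and b3), so the path must pass straight through it: one of those is the cell it's entered from and the other is where it exits.
Route from a1: right 2 to c1, down 2 to c3, left 2 to a3, up 1 to a2 — 7 moves in all.
Check: all 8 open cells covered.

a1 -> b1 -> c1 -> c2 -> c3 -> b3 -> a3 -> a2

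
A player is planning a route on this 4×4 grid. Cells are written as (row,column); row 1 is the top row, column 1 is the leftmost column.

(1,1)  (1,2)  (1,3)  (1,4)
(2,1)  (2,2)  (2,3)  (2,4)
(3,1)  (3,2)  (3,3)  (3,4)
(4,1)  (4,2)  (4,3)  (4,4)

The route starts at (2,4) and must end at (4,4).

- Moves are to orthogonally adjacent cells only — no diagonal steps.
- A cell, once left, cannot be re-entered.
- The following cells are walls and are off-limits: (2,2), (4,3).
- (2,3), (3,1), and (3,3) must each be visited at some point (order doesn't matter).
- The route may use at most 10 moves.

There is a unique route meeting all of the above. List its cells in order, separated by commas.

Any route must reach (2,3), (3,1), and (3,3) and still end at (4,4) within 10 moves, so the order of the required stops is forced.
Route from (2,4): left to (2,3), up to (1,3), 2× left (reaching (1,1)), 2× down (reaching (3,1)), 3× right (reaching (3,4)), down to (4,4) — 10 moves in all.
Check: all required cells visited; 10 ≤ 10 moves.

(2,4), (2,3), (1,3), (1,2), (1,1), (2,1), (3,1), (3,2), (3,3), (3,4), (4,4)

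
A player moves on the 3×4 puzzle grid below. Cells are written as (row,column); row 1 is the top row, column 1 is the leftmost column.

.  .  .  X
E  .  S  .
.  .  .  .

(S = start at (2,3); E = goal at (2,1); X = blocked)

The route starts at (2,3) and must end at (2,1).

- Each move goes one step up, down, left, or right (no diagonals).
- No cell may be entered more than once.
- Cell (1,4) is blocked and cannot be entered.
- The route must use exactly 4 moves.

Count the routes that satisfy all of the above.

6

Need simple routes of exactly 4 moves from (2,3) to (2,1) (Manhattan distance 2, so 1 moves are spent on a detour and 1 undoing it).
Enumerating: (2,3) (1,3) (1,2) (2,2) (2,1) | (2,3) (1,3) (1,2) (1,1) (2,1) | (2,3) (3,3) (3,2) (2,2) (2,1) | (2,3) (3,3) (3,2) (3,1) (2,1) | (2,3) (2,2) (1,2) (1,1) (2,1) | (2,3) (2,2) (3,2) (3,1) (2,1).
That gives 6 routes.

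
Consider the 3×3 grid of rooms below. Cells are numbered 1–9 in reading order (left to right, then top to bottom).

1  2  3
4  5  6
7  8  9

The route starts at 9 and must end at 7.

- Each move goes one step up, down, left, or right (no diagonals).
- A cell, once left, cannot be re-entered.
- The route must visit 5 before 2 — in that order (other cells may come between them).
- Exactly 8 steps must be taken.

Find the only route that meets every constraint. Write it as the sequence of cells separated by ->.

The waypoints must appear in the order 5, 2, with no cell reused.
Route from 9: left 1 to 8, up 1 to 5, right 1 to 6, up 1 to 3, left 2 to 1, down 2 to 7 — 8 moves in all.
Check: order respected (5 at step 2, 2 at step 5); 8 moves as required.

9 -> 8 -> 5 -> 6 -> 3 -> 2 -> 1 -> 4 -> 7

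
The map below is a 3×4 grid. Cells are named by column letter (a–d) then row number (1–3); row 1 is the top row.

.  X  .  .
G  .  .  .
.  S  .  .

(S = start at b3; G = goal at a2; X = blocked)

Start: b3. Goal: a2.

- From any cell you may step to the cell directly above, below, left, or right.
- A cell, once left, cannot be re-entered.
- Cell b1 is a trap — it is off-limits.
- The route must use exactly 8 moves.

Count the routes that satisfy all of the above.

Need simple routes of exactly 8 moves from b3 to a2 (Manhattan distance 2, so 3 moves are spent on a detour and 3 undoing it).
Enumerating: b3 c3 d3 d2 d1 c1 c2 b2 a2.
That gives 1 route.

1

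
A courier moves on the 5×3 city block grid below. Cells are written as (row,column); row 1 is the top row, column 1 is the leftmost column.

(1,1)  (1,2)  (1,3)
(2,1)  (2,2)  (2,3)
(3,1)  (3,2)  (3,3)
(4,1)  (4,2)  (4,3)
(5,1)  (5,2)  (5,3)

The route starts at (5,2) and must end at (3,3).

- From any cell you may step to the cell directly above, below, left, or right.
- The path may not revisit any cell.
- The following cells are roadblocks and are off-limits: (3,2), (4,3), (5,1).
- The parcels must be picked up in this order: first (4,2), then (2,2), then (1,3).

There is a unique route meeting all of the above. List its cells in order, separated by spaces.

The waypoints must appear in the order (4,2), (2,2), (1,3), with no cell reused.
Route from (5,2): up to (4,2), left to (4,1), 2× up (reaching (2,1)), right to (2,2), up to (1,2), right to (1,3), 2× down (reaching (3,3)) — 9 moves in all.
Check: order respected ((4,2) at step 1, (2,2) at step 5, (1,3) at step 7).

(5,2) (4,2) (4,1) (3,1) (2,1) (2,2) (1,2) (1,3) (2,3) (3,3)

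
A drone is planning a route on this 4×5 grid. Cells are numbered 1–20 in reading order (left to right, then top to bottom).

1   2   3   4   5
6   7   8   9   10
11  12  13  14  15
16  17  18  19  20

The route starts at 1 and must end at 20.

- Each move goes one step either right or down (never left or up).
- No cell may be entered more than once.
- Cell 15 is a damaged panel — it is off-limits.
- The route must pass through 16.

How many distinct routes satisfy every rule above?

1

A right/down-only route from 1 to 20 makes exactly 3 down-moves and 4 right-moves in some order.
With no other constraints that would be C(7,3) = 35 routes.
Split at 16 and multiply the segment counts (each segment already excludes blocked cells): 1→16: 1; 16→20: 1; product = 1.
That gives 1 route.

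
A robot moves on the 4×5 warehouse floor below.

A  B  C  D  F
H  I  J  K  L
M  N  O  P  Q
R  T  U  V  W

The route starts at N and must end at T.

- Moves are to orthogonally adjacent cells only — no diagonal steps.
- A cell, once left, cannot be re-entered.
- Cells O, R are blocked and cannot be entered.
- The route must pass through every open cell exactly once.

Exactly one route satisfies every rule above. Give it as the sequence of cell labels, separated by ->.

N -> M -> H -> A -> B -> I -> J -> C -> D -> F -> L -> K -> P -> Q -> W -> V -> U -> T

Need to visit all 18 open cells exactly once, starting at N and ending at T.
Cell W has only two open neighbours (Q and V), so the path must pass straight through it: one of those is the cell it's entered from and the other is where it exits.
Route from N: left to M, 2× up (reaching A), right to B, down to I, right to J, up to C, 2× right (reaching F), down to L, left to K, down to P, right to Q, down to W, 3× left (reaching T) — 17 moves in all.
Check: all 18 open cells covered.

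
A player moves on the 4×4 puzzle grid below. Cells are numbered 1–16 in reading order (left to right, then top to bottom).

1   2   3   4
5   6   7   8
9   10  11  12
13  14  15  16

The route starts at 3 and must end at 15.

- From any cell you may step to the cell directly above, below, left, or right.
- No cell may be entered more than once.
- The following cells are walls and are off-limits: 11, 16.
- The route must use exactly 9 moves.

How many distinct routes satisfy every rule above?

Need simple routes of exactly 9 moves from 3 to 15 (Manhattan distance 3, so 3 moves are spent on a detour and 3 undoing it).
Enumerating: 3 7 6 2 1 5 9 13 14 15 | 3 7 6 2 1 5 9 10 14 15 | 3 2 1 5 6 10 9 13 14 15 | 3 4 8 7 6 10 9 13 14 15 | 3 4 8 7 6 5 9 13 14 15 | 3 4 8 7 6 5 9 10 14 15.
That gives 6 routes.

6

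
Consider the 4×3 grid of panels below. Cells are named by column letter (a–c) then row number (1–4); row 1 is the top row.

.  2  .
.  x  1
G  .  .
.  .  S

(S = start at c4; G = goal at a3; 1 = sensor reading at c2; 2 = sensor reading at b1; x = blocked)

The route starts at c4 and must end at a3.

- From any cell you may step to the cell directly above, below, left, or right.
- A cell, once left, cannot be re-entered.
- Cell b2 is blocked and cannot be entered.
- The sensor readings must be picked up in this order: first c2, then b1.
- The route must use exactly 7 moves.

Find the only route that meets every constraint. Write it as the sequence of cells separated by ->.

c4 -> c3 -> c2 -> c1 -> b1 -> a1 -> a2 -> a3

The waypoints must appear in the order c2, b1, with no cell reused.
Route from c4: 3× up (reaching c1), 2× left (reaching a1), 2× down (reaching a3) — 7 moves in all.
Check: order respected (1 at step 2, 2 at step 4); 7 moves as required.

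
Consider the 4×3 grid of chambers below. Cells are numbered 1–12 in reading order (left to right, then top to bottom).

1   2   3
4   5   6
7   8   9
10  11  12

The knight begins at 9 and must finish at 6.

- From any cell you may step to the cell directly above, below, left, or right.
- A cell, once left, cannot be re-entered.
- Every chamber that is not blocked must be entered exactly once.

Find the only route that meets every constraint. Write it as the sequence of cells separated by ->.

Need to visit all 12 open cells exactly once, starting at 9 and ending at 6.
Route from 9: down 1 to 12, left 2 to 10, up 1 to 7, right 1 to 8, up 1 to 5, left 1 to 4, up 1 to 1, right 2 to 3, down 1 to 6 — 11 moves in all.
Check: all 12 open cells covered.

9 -> 12 -> 11 -> 10 -> 7 -> 8 -> 5 -> 4 -> 1 -> 2 -> 3 -> 6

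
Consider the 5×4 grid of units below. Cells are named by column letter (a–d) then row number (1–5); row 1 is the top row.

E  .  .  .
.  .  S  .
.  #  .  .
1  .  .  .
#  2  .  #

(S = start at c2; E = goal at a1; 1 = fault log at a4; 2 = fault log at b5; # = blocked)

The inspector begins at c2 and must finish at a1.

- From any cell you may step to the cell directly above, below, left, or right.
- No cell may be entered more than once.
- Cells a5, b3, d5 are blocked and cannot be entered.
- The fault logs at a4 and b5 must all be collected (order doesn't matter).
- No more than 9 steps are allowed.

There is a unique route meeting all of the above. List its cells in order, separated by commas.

The budget equals the shortest possible length, so every move has to be on a shortest route through the required cells.
Route from c2: 3× down (reaching c5), left to b5, up to b4, left to a4, 3× up (reaching a1) — 9 moves in all.
Check: all required cells visited; 9 ≤ 9 moves.

c2, c3, c4, c5, b5, b4, a4, a3, a2, a1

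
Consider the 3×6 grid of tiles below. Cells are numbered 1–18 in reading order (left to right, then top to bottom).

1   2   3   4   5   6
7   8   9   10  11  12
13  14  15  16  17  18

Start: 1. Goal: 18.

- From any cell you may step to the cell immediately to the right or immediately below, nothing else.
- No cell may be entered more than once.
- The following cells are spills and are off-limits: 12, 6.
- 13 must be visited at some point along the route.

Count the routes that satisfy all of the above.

1

A right/down-only route from 1 to 18 makes exactly 2 down-moves and 5 right-moves in some order.
With no other constraints that would be C(7,2) = 21 routes.
Split at 13 and multiply the segment counts (each segment already excludes blocked cells): 1→13: 1; 13→18: 1; product = 1.
That gives 1 route.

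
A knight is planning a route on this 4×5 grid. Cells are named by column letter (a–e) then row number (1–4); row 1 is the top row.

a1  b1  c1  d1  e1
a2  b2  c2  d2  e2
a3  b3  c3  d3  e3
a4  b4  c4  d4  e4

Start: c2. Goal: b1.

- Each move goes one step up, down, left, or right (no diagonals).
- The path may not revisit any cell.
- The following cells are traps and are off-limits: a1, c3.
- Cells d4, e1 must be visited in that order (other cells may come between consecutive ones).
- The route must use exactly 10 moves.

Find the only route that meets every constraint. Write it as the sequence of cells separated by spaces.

The waypoints must appear in the order d4, e1, with no cell reused.
Route from c2: right 1 to d2, down 2 to d4, right 1 to e4, up 3 to e1, left 3 to b1 — 10 moves in all.
Check: order respected (d4 at step 3, e1 at step 7); 10 moves as required.

c2 d2 d3 d4 e4 e3 e2 e1 d1 c1 b1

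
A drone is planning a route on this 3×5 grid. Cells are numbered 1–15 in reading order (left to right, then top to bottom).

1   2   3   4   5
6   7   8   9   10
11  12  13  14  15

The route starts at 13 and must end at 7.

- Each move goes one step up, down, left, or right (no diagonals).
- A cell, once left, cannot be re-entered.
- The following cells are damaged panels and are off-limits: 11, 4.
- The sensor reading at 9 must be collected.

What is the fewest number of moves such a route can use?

Any route passes through 9 somewhere between 13 and 7. Summing Manhattan distances along the two legs (13 → 9 → 7) gives a lower bound of 2 + 2 = 4 moves.
A route of 4 moves achieves this: 13 → 14 → 9 → 8 → 7.
Since 4 matches the lower bound, it is optimal.

4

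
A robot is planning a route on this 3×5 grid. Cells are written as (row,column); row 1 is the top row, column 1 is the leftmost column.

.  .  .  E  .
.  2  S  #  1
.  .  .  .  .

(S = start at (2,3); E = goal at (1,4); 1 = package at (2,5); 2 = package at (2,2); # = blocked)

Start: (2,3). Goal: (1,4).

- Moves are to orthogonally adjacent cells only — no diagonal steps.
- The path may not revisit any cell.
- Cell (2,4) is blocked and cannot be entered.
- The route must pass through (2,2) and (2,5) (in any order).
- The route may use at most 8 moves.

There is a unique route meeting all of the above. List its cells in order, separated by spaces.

Any route must reach (2,2) and (2,5) and still end at (1,4) within 8 moves, so the order of the required stops is forced.
Route from (2,3): left to (2,2), down to (3,2), 3× right (reaching (3,5)), 2× up (reaching (1,5)), left to (1,4) — 8 moves in all.
Check: all required cells visited; 8 ≤ 8 moves.

(2,3) (2,2) (3,2) (3,3) (3,4) (3,5) (2,5) (1,5) (1,4)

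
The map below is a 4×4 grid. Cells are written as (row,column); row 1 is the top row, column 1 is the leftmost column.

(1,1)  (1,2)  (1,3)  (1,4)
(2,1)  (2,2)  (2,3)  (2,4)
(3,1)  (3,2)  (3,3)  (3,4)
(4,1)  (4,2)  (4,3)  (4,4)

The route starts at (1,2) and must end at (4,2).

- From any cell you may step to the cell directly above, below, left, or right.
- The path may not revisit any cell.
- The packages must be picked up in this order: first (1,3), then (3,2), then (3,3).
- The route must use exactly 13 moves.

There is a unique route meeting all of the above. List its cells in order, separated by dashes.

(1,2) - (1,3) - (1,4) - (2,4) - (2,3) - (2,2) - (2,1) - (3,1) - (3,2) - (3,3) - (3,4) - (4,4) - (4,3) - (4,2)

The waypoints must appear in the order (1,3), (3,2), (3,3), with no cell reused.
Route from (1,2): right 2 to (1,4), down 1 to (2,4), left 3 to (2,1), down 1 to (3,1), right 3 to (3,4), down 1 to (4,4), left 2 to (4,2) — 13 moves in all.
Check: order respected ((1,3) at step 1, (3,2) at step 8, (3,3) at step 9); 13 moves as required.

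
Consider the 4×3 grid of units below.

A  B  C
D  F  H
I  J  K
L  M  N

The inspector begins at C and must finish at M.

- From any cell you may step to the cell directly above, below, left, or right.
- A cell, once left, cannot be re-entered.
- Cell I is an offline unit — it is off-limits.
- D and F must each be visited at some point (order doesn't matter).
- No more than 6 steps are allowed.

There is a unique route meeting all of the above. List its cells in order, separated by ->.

C -> B -> A -> D -> F -> J -> M

The 6-move cap with required stops at D, F leaves no slack for detours.
Route from C: 2× left (reaching A), down to D, right to F, 2× down (reaching M) — 6 moves in all.
Check: all required cells visited; 6 ≤ 6 moves.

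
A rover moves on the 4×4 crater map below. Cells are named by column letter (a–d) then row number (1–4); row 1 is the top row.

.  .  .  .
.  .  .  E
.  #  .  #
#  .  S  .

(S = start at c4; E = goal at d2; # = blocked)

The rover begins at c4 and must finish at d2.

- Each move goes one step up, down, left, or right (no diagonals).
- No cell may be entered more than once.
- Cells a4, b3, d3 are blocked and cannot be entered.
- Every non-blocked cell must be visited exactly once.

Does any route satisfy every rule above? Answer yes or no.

Cell a3 has only one open neighbour but is neither the start nor the goal, so a Hamiltonian route would have to both enter and leave it through the same neighbour — impossible without revisiting.

no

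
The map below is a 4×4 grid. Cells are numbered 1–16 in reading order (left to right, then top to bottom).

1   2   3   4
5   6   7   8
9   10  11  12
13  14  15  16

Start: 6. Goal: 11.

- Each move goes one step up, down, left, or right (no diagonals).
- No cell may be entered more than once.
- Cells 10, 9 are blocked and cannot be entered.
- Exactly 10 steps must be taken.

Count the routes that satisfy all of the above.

2

Need simple routes of exactly 10 moves from 6 to 11 (Manhattan distance 2, so 4 moves are spent on a detour and 4 undoing it).
Enumerating: 6 5 1 2 3 7 8 12 16 15 11 | 6 5 1 2 3 4 8 12 16 15 11.
That gives 2 routes.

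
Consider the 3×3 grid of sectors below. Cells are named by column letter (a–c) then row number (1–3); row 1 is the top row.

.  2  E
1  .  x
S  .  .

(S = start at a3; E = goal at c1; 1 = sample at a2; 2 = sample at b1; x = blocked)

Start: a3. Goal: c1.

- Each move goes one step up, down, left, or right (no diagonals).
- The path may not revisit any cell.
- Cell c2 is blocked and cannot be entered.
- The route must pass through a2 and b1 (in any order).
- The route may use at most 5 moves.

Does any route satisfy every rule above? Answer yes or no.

One route that works: a3 → a2 → a1 → b1 → c1.

yes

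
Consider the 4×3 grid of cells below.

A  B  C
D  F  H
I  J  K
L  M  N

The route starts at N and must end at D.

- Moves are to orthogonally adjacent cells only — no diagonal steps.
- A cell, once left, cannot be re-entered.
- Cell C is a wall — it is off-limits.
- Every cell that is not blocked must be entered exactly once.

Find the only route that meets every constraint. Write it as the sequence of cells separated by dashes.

N - M - L - I - J - K - H - F - B - A - D

Need to visit all 11 open cells exactly once, starting at N and ending at D.
Cell A has only two open neighbours (D and B), so the path must pass straight through it: one of those is the cell it's entered from and the other is where it exits.
Route from N: left 2 to L, up 1 to I, right 2 to K, up 1 to H, left 1 to F, up 1 to B, left 1 to A, down 1 to D — 10 moves in all.
Check: all 11 open cells covered.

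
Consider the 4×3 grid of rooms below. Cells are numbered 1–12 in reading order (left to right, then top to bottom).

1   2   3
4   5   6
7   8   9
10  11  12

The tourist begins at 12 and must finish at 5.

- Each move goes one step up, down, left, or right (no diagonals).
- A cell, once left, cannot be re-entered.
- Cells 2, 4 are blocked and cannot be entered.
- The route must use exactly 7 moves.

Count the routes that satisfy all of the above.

Need simple routes of exactly 7 moves from 12 to 5 (Manhattan distance 3, so 2 moves are spent on a detour and 2 undoing it).
Enumerating: 12 11 10 7 8 9 6 5.
That gives 1 route.

1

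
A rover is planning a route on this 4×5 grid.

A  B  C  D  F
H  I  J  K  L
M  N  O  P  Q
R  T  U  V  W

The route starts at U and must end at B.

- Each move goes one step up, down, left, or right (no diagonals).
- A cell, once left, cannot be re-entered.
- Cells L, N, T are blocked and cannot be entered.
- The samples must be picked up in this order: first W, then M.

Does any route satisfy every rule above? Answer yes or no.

Even ignoring the required order, no revisit-free route from U to B manages to pass through all of W and M: branching out from U, every path either misses one of them or, having collected them, can no longer reach B without re-entering a cell.

no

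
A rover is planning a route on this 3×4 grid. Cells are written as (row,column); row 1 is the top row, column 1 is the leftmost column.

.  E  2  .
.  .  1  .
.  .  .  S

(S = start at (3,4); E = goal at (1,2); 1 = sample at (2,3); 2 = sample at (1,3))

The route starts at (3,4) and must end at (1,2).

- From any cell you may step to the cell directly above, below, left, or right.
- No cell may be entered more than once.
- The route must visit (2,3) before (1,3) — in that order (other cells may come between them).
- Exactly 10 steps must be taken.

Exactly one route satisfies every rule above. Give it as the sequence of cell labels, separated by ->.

(3,4) -> (3,3) -> (3,2) -> (3,1) -> (2,1) -> (2,2) -> (2,3) -> (2,4) -> (1,4) -> (1,3) -> (1,2)

The waypoints must appear in the order (2,3), (1,3), with no cell reused.
Route from (3,4): 3× left (reaching (3,1)), up to (2,1), 3× right (reaching (2,4)), up to (1,4), 2× left (reaching (1,2)) — 10 moves in all.
Check: order respected (1 at step 6, 2 at step 9); 10 moves as required.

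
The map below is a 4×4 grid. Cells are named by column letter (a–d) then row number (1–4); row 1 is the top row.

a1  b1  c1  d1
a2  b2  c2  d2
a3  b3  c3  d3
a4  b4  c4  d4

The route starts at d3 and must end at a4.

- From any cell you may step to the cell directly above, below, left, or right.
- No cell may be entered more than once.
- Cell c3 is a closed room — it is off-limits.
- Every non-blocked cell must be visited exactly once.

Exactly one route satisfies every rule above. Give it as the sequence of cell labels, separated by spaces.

d3 d4 c4 b4 b3 b2 c2 d2 d1 c1 b1 a1 a2 a3 a4

Need to visit all 15 open cells exactly once, starting at d3 and ending at a4.
Cell d4 has only two open neighbours (d3 and c4), so the path must pass straight through it: one of those is the cell it's entered from and the other is where it exits.
Route from d3: down 1 to d4, left 2 to b4, up 2 to b2, right 2 to d2, up 1 to d1, left 3 to a1, down 3 to a4 — 14 moves in all.
Check: all 15 open cells covered.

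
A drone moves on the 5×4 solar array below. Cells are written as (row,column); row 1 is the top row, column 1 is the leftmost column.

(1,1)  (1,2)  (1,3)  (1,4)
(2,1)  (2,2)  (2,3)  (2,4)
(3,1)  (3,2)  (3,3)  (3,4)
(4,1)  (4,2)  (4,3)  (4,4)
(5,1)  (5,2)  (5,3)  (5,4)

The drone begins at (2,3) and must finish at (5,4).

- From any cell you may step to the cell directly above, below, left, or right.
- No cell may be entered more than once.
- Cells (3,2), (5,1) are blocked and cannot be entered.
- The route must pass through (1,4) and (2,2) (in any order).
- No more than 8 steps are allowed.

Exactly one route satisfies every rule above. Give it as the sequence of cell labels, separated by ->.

(2,3) -> (2,2) -> (1,2) -> (1,3) -> (1,4) -> (2,4) -> (3,4) -> (4,4) -> (5,4)

Any route must reach (1,4) and (2,2) and still end at (5,4) within 8 moves, so the order of the required stops is forced.
Route from (2,3): left to (2,2), up to (1,2), 2× right (reaching (1,4)), 4× down (reaching (5,4)) — 8 moves in all.
Check: all required cells visited; 8 ≤ 8 moves.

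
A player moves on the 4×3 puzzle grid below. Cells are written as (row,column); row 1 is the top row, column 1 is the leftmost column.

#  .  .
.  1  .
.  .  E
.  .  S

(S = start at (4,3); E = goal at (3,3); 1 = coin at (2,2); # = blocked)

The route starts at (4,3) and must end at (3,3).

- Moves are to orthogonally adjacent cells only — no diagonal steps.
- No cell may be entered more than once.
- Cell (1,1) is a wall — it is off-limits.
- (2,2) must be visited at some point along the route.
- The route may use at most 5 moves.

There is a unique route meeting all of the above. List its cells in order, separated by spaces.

The budget equals the shortest possible length, so every move has to be on a shortest route through the required cells.
Route from (4,3): left 1 to (4,2), up 2 to (2,2), right 1 to (2,3), down 1 to (3,3) — 5 moves in all.
Check: all required cells visited; 5 ≤ 5 moves.

(4,3) (4,2) (3,2) (2,2) (2,3) (3,3)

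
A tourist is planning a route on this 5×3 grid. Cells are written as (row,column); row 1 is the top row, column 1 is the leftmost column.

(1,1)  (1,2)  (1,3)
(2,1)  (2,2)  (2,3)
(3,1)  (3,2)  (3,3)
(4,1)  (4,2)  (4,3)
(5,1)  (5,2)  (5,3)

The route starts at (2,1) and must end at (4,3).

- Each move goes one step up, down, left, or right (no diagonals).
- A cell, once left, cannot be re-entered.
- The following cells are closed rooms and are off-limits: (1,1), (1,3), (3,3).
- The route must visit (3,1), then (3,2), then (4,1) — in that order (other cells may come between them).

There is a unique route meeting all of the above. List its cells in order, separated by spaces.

The waypoints must appear in the order (3,1), (3,2), (4,1), with no cell reused.
Route from (2,1): down 1 to (3,1), right 1 to (3,2), down 1 to (4,2), left 1 to (4,1), down 1 to (5,1), right 2 to (5,3), up 1 to (4,3) — 8 moves in all.
Check: order respected ((3,1) at step 1, (3,2) at step 2, (4,1) at step 4).

(2,1) (3,1) (3,2) (4,2) (4,1) (5,1) (5,2) (5,3) (4,3)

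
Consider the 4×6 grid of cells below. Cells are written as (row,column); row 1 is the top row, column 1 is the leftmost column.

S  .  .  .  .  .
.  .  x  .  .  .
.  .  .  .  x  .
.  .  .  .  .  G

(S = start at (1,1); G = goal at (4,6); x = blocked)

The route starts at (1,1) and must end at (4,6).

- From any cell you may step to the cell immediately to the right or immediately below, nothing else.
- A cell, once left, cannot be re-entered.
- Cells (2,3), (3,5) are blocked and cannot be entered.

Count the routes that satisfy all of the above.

A right/down-only route from (1,1) to (4,6) makes exactly 3 down-moves and 5 right-moves in some order.
With no other constraints that would be C(8,3) = 56 routes.
Subtract routes through each blocked cell (inclusion–exclusion for overlaps): − through (2,3): 30 − through (3,5): 30 + through (2,3)&(3,5): 18 → 14.
That gives 14 routes.

14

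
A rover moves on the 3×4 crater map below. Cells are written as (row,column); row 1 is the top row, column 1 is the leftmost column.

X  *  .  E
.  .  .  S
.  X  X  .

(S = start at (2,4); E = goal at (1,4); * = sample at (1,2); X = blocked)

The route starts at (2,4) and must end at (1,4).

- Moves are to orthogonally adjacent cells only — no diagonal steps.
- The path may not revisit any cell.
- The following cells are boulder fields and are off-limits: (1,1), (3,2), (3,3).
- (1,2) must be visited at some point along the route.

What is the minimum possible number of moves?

5

Any route passes through (1,2) somewhere between (2,4) and (1,4). Summing Manhattan distances along the two legs ((2,4) → (1,2) → (1,4)) gives a lower bound of 3 + 2 = 5 moves.
A route of 5 moves achieves this: (2,4) → (2,3) → (2,2) → (1,2) → (1,3) → (1,4).
Since 5 matches the lower bound, it is optimal.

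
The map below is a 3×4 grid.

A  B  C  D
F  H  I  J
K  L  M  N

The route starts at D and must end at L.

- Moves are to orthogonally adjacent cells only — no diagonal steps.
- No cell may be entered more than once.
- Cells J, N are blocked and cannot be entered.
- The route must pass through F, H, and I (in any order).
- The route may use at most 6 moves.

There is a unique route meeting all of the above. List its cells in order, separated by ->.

D -> C -> I -> H -> F -> K -> L

Any route must reach F, H, and I and still end at L within 6 moves, so the order of the required stops is forced.
Route from D: left to C, down to I, 2× left (reaching F), down to K, right to L — 6 moves in all.
Check: all required cells visited; 6 ≤ 6 moves.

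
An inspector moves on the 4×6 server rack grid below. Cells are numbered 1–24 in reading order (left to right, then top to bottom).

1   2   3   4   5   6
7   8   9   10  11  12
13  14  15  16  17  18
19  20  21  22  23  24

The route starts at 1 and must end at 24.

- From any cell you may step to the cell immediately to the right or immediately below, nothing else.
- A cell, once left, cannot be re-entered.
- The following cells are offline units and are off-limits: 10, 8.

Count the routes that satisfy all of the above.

14

A right/down-only route from 1 to 24 makes exactly 3 down-moves and 5 right-moves in some order.
With no other constraints that would be C(8,3) = 56 routes.
Subtract routes through each blocked cell (inclusion–exclusion for overlaps): − through 8: 30 − through 10: 24 + through 8&10: 12 → 14.
That gives 14 routes.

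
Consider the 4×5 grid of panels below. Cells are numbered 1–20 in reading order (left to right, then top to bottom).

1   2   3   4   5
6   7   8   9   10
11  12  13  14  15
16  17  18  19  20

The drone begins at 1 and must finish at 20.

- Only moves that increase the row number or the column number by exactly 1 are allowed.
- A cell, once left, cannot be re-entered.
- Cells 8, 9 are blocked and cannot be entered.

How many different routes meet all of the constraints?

A right/down-only route from 1 to 20 makes exactly 3 down-moves and 4 right-moves in some order.
With no other constraints that would be C(7,3) = 35 routes.
Subtract routes through each blocked cell (inclusion–exclusion for overlaps): − through 8: 18 − through 9: 12 + through 8&9: 9 → 14.
That gives 14 routes.

14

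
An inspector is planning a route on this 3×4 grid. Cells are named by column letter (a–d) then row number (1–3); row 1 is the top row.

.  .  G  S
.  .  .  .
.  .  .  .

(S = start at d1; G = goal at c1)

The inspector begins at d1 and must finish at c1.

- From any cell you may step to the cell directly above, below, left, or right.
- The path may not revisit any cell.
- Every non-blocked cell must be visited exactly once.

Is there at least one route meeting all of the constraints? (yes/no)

One route that works: d1 → d2 → d3 → c3 → c2 → b2 → b3 → a3 → a2 → a1 → b1 → c1.

yes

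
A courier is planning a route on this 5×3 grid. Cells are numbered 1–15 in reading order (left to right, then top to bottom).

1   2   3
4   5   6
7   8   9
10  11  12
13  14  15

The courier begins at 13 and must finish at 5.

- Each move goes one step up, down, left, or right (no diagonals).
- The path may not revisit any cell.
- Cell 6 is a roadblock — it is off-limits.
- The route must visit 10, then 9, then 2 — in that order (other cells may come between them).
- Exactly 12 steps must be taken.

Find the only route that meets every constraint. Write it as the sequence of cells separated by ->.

The waypoints must appear in the order 10, 9, 2, with no cell reused.
Route from 13: up to 10, right to 11, down to 14, right to 15, 2× up (reaching 9), 2× left (reaching 7), 2× up (reaching 1), right to 2, down to 5 — 12 moves in all.
Check: order respected (10 at step 1, 9 at step 6, 2 at step 11); 12 moves as required.

13 -> 10 -> 11 -> 14 -> 15 -> 12 -> 9 -> 8 -> 7 -> 4 -> 1 -> 2 -> 5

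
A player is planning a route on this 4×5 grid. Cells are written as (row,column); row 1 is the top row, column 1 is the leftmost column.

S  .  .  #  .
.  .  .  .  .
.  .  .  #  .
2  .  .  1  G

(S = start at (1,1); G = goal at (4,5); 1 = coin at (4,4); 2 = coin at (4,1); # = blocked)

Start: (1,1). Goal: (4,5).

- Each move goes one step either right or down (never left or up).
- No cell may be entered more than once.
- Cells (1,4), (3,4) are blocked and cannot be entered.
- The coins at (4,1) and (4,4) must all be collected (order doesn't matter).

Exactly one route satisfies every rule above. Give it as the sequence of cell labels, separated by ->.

Moves only go right or down, so the column and row indices never decrease.
Route from (1,1): 3× down (reaching (4,1)), 4× right (reaching (4,5)) — 7 moves in all.
Check: all required cells visited.

(1,1) -> (2,1) -> (3,1) -> (4,1) -> (4,2) -> (4,3) -> (4,4) -> (4,5)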